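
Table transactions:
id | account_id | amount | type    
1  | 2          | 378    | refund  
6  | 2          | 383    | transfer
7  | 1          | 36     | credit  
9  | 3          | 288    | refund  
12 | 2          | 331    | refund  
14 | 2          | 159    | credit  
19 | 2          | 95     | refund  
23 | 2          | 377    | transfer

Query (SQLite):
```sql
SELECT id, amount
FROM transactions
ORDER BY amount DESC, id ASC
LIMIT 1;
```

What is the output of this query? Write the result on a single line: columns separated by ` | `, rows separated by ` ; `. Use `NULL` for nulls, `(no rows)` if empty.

Sort by amount desc, tiebreak id asc: (383, id=6), (378, id=1), (377, id=23), (331, id=12) …. Take first 1.

6 | 383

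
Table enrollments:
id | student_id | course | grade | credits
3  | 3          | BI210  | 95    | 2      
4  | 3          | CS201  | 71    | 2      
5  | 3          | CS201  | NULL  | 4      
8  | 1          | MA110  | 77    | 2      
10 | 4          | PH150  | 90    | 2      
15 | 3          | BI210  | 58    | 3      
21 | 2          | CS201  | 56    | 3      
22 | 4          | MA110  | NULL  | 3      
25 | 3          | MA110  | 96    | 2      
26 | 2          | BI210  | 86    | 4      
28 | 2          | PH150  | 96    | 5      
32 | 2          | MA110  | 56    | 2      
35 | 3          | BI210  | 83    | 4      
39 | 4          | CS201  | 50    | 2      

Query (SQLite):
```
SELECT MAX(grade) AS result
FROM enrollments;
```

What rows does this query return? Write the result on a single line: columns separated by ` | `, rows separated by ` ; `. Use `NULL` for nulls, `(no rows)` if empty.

96

All grade values: [95, 71, NULL, 77, 90, 58, 56, NULL, 96, 86, 96, 56, 83, 50].
MAX of non-NULL values = 96.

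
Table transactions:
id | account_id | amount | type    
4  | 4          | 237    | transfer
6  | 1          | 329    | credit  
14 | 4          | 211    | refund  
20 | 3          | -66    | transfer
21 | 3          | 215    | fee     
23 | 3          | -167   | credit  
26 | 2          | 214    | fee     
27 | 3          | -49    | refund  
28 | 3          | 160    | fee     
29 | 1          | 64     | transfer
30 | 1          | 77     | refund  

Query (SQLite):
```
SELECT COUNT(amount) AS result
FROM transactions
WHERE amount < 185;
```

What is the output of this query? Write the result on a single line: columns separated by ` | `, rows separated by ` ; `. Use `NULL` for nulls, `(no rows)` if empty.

Rows where amount < 185 → amount values: [-66, -167, -49, 160, 64, 77].
COUNT(amount) counts non-NULL values → 6.

6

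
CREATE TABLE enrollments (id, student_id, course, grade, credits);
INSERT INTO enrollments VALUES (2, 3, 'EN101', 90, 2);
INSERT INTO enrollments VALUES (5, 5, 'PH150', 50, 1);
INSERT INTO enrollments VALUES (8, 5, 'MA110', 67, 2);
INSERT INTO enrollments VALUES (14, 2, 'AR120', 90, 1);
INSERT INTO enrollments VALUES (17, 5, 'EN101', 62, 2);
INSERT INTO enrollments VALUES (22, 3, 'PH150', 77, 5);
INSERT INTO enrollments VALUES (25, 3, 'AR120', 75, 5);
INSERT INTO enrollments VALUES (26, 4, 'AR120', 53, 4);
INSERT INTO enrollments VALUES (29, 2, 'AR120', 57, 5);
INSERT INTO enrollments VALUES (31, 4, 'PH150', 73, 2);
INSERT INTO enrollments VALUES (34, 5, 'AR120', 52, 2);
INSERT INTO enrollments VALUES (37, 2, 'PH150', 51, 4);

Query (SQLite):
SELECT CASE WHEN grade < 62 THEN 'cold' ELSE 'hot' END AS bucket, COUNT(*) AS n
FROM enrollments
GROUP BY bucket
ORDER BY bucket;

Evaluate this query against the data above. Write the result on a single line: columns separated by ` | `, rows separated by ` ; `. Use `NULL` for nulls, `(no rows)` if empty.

Bucket rows by grade < 62 → 'cold' else 'hot'; count each bucket.

cold | 5 ; hot | 7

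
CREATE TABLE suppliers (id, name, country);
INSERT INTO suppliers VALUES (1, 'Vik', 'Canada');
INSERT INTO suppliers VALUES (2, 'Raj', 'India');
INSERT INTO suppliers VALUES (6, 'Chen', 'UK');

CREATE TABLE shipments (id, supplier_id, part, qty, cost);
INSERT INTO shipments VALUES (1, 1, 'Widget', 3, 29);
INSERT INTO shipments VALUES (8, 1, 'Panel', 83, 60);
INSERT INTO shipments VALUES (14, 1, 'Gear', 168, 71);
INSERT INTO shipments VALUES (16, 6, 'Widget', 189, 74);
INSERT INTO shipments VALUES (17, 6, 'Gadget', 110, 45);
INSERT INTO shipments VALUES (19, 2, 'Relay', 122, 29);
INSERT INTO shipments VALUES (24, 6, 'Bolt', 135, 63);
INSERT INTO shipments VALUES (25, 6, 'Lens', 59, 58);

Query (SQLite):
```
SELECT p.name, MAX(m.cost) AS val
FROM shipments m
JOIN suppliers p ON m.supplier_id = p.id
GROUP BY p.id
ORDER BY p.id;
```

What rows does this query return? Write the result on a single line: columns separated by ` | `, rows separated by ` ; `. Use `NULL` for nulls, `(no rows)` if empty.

Join each shipments row to its suppliers via supplier_id.
Group joined rows by suppliers.id; compute MAX(m.cost) per group.
  1: ids {1, 8, 14} → MAX(m.cost)=71
  2: ids {19} → MAX(m.cost)=29
  6: ids {16, 17, 24, 25} → MAX(m.cost)=74

Vik | 71 ; Raj | 29 ; Chen | 74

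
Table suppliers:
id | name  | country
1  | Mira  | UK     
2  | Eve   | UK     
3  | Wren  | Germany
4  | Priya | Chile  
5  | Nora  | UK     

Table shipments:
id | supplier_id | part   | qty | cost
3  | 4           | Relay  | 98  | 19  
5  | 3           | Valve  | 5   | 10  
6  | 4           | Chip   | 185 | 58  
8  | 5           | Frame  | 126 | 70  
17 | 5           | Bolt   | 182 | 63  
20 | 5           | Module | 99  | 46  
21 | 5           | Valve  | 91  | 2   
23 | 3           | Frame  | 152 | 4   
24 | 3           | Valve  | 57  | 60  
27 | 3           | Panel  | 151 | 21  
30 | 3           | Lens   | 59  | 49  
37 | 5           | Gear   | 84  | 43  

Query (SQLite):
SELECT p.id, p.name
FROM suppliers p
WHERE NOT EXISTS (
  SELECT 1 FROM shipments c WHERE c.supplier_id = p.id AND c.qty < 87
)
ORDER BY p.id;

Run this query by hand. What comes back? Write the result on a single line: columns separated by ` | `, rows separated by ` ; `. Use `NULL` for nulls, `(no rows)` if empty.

For each suppliers row, check whether any shipments with matching supplier_id has qty < 87.
Keep rows where that is false.

1 | Mira ; 2 | Eve ; 4 | Priya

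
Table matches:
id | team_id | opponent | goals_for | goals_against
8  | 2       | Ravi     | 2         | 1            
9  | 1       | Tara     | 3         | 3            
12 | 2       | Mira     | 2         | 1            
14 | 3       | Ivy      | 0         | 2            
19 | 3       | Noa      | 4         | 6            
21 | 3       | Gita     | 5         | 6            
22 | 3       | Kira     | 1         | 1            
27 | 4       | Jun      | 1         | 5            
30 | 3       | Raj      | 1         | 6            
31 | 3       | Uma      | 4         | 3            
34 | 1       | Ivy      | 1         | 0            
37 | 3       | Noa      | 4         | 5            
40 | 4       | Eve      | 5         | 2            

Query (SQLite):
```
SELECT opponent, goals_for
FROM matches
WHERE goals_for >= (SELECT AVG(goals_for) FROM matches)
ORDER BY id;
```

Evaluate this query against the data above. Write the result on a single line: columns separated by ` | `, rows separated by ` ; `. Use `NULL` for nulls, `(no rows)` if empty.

Scalar subquery: AVG(goals_for) over all matches rows = 2.538462 (≈; comparison uses full precision).
Keep rows where goals_for >= that value.

Tara | 3 ; Noa | 4 ; Gita | 5 ; Uma | 4 ; Noa | 4 ; Eve | 5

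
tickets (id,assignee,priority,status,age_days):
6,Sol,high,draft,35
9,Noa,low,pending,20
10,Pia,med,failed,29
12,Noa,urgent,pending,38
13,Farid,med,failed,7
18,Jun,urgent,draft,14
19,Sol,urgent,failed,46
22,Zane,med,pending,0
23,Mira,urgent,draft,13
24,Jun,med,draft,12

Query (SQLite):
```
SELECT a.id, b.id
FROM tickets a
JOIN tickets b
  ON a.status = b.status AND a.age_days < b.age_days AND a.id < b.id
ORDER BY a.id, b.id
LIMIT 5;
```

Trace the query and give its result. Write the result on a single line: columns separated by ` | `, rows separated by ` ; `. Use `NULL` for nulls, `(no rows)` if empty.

9 | 12 ; 10 | 19 ; 13 | 19

Pairs (a,b) with same status, a.age_days < b.age_days, a.id < b.id.
status groups: draft:{6,18,23,24} failed:{10,13,19} pending:{9,12,22}
Ordered by (a.id, b.id); first 5.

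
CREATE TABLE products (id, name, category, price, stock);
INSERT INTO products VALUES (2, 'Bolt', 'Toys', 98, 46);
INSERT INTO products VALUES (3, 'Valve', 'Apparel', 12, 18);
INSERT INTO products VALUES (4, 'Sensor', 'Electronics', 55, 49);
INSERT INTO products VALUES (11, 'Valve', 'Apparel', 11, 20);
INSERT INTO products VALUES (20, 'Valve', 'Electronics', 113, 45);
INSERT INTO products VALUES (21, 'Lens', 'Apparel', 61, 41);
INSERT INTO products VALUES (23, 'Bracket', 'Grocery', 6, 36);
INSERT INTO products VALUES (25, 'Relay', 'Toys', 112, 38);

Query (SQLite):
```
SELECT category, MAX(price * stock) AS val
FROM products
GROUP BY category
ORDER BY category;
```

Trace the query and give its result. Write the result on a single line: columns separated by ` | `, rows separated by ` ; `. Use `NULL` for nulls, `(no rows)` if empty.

For each row compute price * stock.
Group by category; take MAX of the expression per group.
  Apparel: ids {3, 11, 21} → MAX(price * stock)=2501
  Electronics: ids {4, 20} → MAX(price * stock)=5085
  Grocery: ids {23} → MAX(price * stock)=216
  Toys: ids {2, 25} → MAX(price * stock)=4508

Apparel | 2501 ; Electronics | 5085 ; Grocery | 216 ; Toys | 4508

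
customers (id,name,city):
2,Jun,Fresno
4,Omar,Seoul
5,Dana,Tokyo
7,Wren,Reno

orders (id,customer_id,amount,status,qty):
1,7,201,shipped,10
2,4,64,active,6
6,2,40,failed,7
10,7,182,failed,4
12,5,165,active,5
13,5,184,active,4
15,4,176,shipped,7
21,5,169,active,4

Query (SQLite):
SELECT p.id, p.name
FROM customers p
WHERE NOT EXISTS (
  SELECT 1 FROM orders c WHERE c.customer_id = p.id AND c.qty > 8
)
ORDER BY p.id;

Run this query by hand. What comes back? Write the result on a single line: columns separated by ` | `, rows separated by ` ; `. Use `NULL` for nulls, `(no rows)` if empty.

For each customers row, check whether any orders with matching customer_id has qty > 8.
Keep rows where that is false.

2 | Jun ; 4 | Omar ; 5 | Dana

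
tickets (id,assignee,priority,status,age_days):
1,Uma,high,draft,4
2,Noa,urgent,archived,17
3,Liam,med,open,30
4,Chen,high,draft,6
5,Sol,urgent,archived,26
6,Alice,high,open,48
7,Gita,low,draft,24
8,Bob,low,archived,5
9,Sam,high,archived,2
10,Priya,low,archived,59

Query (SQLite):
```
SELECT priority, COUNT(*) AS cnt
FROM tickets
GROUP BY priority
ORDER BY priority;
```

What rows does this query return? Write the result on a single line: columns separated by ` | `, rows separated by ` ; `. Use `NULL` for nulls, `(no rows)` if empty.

high | 4 ; low | 3 ; med | 1 ; urgent | 2

Partition tickets by priority; compute COUNT(*) within each group.
  high: ids {1, 4, 6, 9} → COUNT(*)=4
  low: ids {7, 8, 10} → COUNT(*)=3
  med: ids {3} → COUNT(*)=1
  urgent: ids {2, 5} → COUNT(*)=2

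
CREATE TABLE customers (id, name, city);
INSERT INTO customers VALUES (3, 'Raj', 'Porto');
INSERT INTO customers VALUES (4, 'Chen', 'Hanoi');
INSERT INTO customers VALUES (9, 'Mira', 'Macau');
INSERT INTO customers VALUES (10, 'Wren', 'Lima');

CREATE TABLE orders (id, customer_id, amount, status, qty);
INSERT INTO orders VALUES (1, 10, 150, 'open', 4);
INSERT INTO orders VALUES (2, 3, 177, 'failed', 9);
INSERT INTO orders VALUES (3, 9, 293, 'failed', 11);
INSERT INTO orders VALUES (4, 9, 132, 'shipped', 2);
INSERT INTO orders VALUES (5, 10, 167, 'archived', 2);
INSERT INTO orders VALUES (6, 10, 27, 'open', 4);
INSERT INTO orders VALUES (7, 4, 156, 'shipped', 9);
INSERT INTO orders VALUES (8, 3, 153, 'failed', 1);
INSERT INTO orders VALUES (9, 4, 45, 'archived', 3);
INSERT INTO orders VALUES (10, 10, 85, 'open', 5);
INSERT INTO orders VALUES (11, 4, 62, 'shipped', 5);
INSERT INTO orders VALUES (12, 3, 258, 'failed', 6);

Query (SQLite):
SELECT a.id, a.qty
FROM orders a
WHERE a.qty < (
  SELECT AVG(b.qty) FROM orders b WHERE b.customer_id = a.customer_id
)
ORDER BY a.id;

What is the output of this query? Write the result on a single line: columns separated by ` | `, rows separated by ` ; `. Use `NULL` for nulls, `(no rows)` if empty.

For each orders row a, compute AVG(qty) over rows sharing a.customer_id.
Keep row a if a.qty < that per-group AVG.
  customer_id=3: AVG(qty) = 5.333333
  customer_id=4: AVG(qty) = 5.666667
  customer_id=9: AVG(qty) = 6.5
  customer_id=10: AVG(qty) = 3.75

4 | 2 ; 5 | 2 ; 8 | 1 ; 9 | 3 ; 11 | 5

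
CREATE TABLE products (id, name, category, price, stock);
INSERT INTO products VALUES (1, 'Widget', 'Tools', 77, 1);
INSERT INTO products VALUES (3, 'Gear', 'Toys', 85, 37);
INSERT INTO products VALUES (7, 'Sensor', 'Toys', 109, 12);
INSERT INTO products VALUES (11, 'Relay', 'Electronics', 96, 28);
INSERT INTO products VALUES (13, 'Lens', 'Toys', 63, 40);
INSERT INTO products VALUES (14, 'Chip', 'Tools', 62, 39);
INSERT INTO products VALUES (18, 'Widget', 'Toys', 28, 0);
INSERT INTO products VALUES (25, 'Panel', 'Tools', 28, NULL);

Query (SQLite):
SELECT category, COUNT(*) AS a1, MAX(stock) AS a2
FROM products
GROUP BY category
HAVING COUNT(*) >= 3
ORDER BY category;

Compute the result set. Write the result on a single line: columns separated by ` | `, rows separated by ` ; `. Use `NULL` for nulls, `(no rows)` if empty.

Group products by category.
Per group compute: COUNT(*), MAX(stock).
HAVING: drop groups with fewer than 3 rows.
  Electronics: ids {11} → COUNT(*)=1, MAX(stock)=28
  Tools: ids {1, 14, 25} → COUNT(*)=3, MAX(stock)=39
  Toys: ids {3, 7, 13, 18} → COUNT(*)=4, MAX(stock)=40

Tools | 3 | 39 ; Toys | 4 | 40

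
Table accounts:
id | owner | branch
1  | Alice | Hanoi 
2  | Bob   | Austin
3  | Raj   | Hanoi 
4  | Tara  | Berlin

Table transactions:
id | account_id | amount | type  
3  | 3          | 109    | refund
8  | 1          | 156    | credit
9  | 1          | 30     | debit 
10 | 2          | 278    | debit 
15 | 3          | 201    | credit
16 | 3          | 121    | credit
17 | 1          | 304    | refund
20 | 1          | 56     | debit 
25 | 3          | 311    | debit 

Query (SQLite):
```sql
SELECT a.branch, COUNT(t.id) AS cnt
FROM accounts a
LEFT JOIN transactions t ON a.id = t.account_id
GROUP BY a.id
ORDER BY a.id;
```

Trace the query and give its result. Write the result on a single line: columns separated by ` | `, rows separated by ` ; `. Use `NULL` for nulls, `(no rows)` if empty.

Hanoi | 4 ; Austin | 1 ; Hanoi | 4 ; Berlin | 0

LEFT JOIN keeps every accounts row; unmatched ones get NULL for transactions columns.
Group by accounts.id and compute COUNT(t.id). COUNT(col) of an all-NULL group is 0.
  1: ids {8, 9, 17, 20} → COUNT(t.id)=4
  2: ids {10} → COUNT(t.id)=1
  3: ids {3, 15, 16, 25} → COUNT(t.id)=4
  4: ids {—} → COUNT(t.id)=0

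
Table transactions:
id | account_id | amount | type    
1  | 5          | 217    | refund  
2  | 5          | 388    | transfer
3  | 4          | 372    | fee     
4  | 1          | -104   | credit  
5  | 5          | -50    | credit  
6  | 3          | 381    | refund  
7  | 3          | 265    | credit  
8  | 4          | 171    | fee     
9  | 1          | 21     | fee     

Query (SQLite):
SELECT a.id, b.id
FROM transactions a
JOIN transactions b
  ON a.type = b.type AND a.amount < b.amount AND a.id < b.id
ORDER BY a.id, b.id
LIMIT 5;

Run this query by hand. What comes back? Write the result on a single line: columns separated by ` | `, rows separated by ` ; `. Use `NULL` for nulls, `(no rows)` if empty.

1 | 6 ; 4 | 5 ; 4 | 7 ; 5 | 7

Pairs (a,b) with same type, a.amount < b.amount, a.id < b.id.
type groups: credit:{4,5,7} fee:{3,8,9} refund:{1,6} transfer:{2}
Ordered by (a.id, b.id); first 5.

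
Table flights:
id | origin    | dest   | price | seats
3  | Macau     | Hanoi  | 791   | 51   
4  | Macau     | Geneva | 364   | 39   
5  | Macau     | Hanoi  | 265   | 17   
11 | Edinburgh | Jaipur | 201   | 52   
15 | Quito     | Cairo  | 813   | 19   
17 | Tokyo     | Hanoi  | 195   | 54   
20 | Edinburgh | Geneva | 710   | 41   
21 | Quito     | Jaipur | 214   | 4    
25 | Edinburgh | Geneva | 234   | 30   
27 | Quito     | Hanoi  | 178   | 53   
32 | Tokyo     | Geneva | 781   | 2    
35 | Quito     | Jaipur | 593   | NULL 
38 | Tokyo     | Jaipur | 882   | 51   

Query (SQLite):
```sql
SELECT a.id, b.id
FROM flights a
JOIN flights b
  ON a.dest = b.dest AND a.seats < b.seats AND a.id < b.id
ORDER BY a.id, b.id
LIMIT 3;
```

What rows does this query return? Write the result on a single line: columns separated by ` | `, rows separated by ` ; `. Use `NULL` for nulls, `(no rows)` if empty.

Pairs (a,b) with same dest, a.seats < b.seats, a.id < b.id.
dest groups: Cairo:{15} Geneva:{4,20,25,32} Hanoi:{3,5,17,27} Jaipur:{11,21,35,38}
Ordered by (a.id, b.id); first 3.

3 | 17 ; 3 | 27 ; 4 | 20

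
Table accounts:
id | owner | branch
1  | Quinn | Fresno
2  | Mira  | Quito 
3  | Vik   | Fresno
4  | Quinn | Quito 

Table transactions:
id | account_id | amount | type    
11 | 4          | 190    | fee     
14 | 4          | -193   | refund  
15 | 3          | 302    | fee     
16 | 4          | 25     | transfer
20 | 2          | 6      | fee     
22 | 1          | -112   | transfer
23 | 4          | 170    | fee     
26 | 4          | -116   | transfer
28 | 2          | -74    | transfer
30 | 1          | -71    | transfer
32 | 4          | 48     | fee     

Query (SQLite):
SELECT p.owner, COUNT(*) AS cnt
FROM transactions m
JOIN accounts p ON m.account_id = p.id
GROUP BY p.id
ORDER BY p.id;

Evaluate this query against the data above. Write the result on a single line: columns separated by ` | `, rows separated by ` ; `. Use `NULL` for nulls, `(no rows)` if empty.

Join each transactions row to its accounts via account_id.
Group joined rows by accounts.id; compute COUNT(*) per group.
  1: ids {22, 30} → COUNT(*)=2
  2: ids {20, 28} → COUNT(*)=2
  3: ids {15} → COUNT(*)=1
  4: ids {11, 14, 16, 23, 26, 32} → COUNT(*)=6

Quinn | 2 ; Mira | 2 ; Vik | 1 ; Quinn | 6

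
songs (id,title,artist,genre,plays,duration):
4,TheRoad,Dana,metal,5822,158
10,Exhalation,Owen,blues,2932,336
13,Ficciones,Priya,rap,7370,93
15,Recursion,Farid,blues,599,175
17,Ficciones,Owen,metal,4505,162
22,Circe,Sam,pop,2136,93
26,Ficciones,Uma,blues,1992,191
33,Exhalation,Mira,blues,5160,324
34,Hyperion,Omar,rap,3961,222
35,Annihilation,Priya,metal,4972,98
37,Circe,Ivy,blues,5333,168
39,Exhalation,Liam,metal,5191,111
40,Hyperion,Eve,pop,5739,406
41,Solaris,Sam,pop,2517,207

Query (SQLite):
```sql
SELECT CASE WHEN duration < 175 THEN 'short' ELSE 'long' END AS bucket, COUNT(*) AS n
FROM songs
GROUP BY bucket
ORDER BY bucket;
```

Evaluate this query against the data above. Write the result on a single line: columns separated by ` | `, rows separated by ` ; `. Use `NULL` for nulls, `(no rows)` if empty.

Bucket rows by duration < 175 → 'short' else 'long'; count each bucket.

long | 7 ; short | 7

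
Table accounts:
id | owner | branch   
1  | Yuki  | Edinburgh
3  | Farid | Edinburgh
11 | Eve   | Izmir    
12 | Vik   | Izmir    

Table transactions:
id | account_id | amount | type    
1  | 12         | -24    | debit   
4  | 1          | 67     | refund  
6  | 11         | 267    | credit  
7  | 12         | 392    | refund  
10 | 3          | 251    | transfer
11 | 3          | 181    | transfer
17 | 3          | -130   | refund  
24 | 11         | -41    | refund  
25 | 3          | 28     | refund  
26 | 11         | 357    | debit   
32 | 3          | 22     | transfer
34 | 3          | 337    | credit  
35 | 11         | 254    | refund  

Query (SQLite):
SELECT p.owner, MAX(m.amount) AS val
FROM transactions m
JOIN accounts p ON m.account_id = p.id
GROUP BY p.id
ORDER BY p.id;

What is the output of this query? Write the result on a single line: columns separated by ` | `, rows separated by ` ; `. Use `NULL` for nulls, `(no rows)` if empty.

Join each transactions row to its accounts via account_id.
Group joined rows by accounts.id; compute MAX(m.amount) per group.
  1: ids {4} → MAX(m.amount)=67
  3: ids {10, 11, 17, 25, 32, 34} → MAX(m.amount)=337
  11: ids {6, 24, 26, 35} → MAX(m.amount)=357
  12: ids {1, 7} → MAX(m.amount)=392

Yuki | 67 ; Farid | 337 ; Eve | 357 ; Vik | 392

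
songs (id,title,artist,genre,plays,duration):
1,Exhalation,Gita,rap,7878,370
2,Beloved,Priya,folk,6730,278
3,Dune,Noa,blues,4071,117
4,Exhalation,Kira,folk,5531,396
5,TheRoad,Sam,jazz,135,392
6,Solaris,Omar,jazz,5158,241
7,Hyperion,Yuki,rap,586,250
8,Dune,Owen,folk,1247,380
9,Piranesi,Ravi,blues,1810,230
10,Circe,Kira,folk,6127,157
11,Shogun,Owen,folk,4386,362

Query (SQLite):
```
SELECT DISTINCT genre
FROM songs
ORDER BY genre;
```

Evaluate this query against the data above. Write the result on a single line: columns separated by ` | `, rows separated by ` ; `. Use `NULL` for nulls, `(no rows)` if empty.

blues ; folk ; jazz ; rap

Collect distinct genre values from songs.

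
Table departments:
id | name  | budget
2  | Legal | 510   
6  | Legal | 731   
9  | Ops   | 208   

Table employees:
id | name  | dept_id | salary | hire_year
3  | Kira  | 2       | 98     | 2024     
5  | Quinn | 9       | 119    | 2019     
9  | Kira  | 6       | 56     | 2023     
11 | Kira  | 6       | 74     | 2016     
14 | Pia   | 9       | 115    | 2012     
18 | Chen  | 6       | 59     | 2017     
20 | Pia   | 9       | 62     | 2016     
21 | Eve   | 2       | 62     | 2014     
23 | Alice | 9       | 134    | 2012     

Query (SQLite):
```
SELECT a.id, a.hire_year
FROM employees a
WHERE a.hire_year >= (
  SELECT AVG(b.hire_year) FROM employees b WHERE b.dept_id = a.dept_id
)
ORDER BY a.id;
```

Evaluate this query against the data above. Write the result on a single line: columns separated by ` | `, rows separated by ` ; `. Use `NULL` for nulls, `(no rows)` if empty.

For each employees row a, compute AVG(hire_year) over rows sharing a.dept_id.
Keep row a if a.hire_year >= that per-group AVG.
  dept_id=2: AVG(hire_year) = 2019.0
  dept_id=6: AVG(hire_year) = 2018.666667
  dept_id=9: AVG(hire_year) = 2014.75

3 | 2024 ; 5 | 2019 ; 9 | 2023 ; 20 | 2016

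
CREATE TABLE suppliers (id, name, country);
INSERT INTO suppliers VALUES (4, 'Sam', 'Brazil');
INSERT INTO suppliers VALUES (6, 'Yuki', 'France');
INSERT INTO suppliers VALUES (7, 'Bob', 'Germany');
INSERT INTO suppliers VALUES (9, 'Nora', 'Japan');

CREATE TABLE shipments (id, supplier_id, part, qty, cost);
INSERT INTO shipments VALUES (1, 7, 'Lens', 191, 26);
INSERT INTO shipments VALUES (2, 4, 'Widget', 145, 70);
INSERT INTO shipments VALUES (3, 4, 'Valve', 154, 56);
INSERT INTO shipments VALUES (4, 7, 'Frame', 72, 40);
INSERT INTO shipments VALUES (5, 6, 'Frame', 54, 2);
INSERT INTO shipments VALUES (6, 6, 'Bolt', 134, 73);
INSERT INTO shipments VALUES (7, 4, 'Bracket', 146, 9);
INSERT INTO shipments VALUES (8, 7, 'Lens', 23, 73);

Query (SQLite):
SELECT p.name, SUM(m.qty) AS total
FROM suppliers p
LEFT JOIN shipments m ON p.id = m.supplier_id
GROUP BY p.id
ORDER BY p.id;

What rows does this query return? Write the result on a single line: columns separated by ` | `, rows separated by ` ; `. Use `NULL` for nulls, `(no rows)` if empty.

Sam | 445 ; Yuki | 188 ; Bob | 286 ; Nora | NULL

LEFT JOIN keeps every suppliers row; unmatched ones get NULL for shipments columns.
Group by suppliers.id and compute SUM(m.qty). SUM over an all-NULL group is NULL.
  4: ids {2, 3, 7} → SUM(m.qty)=445
  6: ids {5, 6} → SUM(m.qty)=188
  7: ids {1, 4, 8} → SUM(m.qty)=286
  9: ids {—} → SUM(m.qty)=NULL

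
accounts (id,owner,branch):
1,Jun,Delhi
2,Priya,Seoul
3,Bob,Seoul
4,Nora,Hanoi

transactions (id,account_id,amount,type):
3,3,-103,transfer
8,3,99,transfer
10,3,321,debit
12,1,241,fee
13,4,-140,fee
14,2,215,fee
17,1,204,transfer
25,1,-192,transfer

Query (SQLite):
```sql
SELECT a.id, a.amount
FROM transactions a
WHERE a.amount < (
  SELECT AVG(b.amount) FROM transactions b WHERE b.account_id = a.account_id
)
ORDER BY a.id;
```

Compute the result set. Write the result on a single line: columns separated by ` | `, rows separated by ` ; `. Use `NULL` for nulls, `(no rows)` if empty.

3 | -103 ; 8 | 99 ; 25 | -192

For each transactions row a, compute AVG(amount) over rows sharing a.account_id.
Keep row a if a.amount < that per-group AVG.
  account_id=1: AVG(amount) = 84.333333
  account_id=2: AVG(amount) = 215.0
  account_id=3: AVG(amount) = 105.666667
  account_id=4: AVG(amount) = -140.0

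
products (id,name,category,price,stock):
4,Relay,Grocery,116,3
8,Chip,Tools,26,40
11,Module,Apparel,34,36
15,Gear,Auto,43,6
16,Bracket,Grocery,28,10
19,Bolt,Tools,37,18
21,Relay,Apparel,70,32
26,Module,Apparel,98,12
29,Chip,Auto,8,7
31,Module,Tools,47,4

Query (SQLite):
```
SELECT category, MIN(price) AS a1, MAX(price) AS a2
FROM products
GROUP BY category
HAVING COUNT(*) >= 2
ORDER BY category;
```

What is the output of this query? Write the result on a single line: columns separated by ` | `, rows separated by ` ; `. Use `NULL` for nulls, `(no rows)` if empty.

Apparel | 34 | 98 ; Auto | 8 | 43 ; Grocery | 28 | 116 ; Tools | 26 | 47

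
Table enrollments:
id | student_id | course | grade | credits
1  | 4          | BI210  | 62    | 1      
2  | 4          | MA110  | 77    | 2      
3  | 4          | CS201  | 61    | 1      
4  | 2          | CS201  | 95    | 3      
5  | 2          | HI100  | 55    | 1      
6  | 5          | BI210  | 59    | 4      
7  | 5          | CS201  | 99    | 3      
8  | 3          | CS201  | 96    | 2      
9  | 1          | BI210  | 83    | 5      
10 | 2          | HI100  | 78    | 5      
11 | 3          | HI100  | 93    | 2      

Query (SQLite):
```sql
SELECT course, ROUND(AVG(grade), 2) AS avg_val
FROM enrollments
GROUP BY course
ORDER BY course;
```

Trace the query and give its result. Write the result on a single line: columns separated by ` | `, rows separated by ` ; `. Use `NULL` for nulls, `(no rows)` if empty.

Partition enrollments by course; compute ROUND(AVG(grade), 2) within each group.
  BI210: ids {1, 6, 9} → ROUND(AVG(grade), 2)=68
  CS201: ids {3, 4, 7, 8} → ROUND(AVG(grade), 2)=87.75
  HI100: ids {5, 10, 11} → ROUND(AVG(grade), 2)=75.33
  MA110: ids {2} → ROUND(AVG(grade), 2)=77

BI210 | 68 ; CS201 | 87.75 ; HI100 | 75.33 ; MA110 | 77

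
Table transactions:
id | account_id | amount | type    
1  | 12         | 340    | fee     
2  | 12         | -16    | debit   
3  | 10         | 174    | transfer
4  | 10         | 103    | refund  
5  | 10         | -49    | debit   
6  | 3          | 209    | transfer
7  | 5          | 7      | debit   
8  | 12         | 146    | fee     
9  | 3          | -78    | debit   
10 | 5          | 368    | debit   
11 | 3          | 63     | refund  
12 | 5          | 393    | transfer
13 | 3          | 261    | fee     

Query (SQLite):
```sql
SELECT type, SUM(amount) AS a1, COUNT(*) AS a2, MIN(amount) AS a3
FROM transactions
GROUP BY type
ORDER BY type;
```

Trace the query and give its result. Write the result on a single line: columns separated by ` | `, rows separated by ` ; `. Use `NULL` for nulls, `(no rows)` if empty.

Group transactions by type.
Per group compute: SUM(amount), COUNT(*), MIN(amount).
  debit: ids {2, 5, 7, 9, 10} → SUM(amount)=232, COUNT(*)=5, MIN(amount)=-78
  fee: ids {1, 8, 13} → SUM(amount)=747, COUNT(*)=3, MIN(amount)=146
  refund: ids {4, 11} → SUM(amount)=166, COUNT(*)=2, MIN(amount)=63
  transfer: ids {3, 6, 12} → SUM(amount)=776, COUNT(*)=3, MIN(amount)=174

debit | 232 | 5 | -78 ; fee | 747 | 3 | 146 ; refund | 166 | 2 | 63 ; transfer | 776 | 3 | 174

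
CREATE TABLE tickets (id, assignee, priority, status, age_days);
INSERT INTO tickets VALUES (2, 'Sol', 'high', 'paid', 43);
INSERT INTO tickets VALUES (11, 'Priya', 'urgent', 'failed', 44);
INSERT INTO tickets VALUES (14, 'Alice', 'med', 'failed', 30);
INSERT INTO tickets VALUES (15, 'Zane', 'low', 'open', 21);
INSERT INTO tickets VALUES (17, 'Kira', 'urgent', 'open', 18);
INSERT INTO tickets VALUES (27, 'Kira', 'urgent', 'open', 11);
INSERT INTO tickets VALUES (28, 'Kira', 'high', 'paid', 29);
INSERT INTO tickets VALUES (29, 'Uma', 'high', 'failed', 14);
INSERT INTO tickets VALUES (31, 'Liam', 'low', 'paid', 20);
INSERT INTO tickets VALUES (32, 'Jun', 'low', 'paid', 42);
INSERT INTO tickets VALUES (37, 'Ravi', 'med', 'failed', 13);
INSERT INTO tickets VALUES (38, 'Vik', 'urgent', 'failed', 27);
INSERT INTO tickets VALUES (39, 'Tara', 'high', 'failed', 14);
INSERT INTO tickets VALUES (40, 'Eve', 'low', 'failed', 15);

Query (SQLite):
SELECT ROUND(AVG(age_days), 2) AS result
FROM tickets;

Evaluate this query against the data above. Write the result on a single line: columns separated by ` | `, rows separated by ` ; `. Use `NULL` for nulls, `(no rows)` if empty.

All age_days values: [43, 44, 30, 21, 18, 11, 29, 14, 20, 42, 13, 27, 14, 15].
AVG = 341 / 14 (rounded to 2 dp).

24.36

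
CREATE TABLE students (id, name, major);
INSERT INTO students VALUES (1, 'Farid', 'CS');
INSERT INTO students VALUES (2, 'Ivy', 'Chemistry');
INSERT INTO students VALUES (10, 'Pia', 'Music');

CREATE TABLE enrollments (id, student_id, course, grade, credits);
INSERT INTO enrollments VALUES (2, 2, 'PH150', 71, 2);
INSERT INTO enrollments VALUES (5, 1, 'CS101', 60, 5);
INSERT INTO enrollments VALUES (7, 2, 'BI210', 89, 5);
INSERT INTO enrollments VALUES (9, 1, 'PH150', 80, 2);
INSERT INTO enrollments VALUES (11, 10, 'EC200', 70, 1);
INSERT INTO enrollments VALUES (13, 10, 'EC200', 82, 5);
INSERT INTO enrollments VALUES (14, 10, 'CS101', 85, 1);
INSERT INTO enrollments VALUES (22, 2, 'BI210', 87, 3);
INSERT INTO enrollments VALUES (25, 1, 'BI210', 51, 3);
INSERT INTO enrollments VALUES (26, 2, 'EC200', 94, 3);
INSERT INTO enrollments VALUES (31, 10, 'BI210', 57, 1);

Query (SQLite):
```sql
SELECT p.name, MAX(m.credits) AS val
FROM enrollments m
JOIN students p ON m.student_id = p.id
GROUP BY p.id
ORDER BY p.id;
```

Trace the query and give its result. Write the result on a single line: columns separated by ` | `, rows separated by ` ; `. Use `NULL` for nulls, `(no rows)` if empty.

Join each enrollments row to its students via student_id.
Group joined rows by students.id; compute MAX(m.credits) per group.
  1: ids {5, 9, 25} → MAX(m.credits)=5
  2: ids {2, 7, 22, 26} → MAX(m.credits)=5
  10: ids {11, 13, 14, 31} → MAX(m.credits)=5

Farid | 5 ; Ivy | 5 ; Pia | 5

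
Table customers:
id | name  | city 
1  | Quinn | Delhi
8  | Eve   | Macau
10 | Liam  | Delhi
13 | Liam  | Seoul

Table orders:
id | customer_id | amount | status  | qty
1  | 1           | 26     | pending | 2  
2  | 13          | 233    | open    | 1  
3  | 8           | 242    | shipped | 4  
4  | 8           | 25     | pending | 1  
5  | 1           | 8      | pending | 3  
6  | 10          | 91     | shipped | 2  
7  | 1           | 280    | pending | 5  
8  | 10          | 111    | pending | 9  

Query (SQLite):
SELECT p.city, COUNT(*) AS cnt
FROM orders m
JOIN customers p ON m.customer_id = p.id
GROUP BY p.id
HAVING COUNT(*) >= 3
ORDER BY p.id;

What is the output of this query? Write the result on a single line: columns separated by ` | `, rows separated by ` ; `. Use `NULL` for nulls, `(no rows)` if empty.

Delhi | 3

Join each orders row to its customers via customer_id.
Group joined rows by customers.id; compute COUNT(*) per group.
HAVING: keep groups with count ≥ 3.
  1: ids {1, 5, 7} → COUNT(*)=3
  8: ids {3, 4} → COUNT(*)=2
  10: ids {6, 8} → COUNT(*)=2
  13: ids {2} → COUNT(*)=1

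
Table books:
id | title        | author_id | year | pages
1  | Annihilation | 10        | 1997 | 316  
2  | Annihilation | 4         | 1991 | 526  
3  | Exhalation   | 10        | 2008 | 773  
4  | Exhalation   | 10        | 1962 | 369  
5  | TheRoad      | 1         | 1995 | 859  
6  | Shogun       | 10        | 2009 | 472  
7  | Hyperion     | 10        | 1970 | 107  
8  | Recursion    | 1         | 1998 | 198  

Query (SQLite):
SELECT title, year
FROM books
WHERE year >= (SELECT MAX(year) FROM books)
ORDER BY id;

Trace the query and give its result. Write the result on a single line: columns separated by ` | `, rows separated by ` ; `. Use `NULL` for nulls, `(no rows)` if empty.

Scalar subquery: MAX(year) over all books rows = 2009.
Keep rows where year >= that value.

Shogun | 2009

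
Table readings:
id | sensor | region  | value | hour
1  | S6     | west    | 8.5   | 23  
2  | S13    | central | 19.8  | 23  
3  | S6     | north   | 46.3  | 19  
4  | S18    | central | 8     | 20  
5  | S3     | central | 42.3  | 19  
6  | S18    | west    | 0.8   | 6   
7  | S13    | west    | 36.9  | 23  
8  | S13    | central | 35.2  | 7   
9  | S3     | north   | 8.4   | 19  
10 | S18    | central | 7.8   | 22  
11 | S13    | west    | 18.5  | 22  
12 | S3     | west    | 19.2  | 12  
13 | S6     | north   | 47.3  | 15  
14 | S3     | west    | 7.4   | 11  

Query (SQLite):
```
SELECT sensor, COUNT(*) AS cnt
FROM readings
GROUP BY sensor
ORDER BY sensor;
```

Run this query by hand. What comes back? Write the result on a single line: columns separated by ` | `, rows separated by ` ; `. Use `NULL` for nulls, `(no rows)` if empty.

S13 | 4 ; S18 | 3 ; S3 | 4 ; S6 | 3

Partition readings by sensor; compute COUNT(*) within each group.
  S13: ids {2, 7, 8, 11} → COUNT(*)=4
  S18: ids {4, 6, 10} → COUNT(*)=3
  S3: ids {5, 9, 12, 14} → COUNT(*)=4
  S6: ids {1, 3, 13} → COUNT(*)=3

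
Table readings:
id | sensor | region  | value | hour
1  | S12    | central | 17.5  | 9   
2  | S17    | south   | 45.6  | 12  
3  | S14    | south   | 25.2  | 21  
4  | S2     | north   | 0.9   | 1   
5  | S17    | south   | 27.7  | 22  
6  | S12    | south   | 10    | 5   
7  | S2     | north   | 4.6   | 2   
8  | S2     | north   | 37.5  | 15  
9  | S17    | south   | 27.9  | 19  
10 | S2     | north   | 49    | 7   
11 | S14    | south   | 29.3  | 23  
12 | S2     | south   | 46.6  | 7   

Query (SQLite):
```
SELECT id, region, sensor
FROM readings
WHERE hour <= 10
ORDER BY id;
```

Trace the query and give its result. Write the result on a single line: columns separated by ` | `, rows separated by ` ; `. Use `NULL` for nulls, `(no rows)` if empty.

1 | central | S12 ; 4 | north | S2 ; 6 | south | S12 ; 7 | north | S2 ; 10 | north | S2 ; 12 | south | S2

hour <= 10: ids {1, 4, 6, 7, 10, 12}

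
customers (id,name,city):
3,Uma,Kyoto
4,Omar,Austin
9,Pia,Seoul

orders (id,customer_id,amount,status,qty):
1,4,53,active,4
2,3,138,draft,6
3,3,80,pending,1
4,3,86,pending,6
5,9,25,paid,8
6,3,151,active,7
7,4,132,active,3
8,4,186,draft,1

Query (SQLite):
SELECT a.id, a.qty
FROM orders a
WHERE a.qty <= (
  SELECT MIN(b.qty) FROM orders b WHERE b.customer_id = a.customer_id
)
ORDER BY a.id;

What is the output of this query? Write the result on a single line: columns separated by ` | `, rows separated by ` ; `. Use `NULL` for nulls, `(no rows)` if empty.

For each orders row a, compute MIN(qty) over rows sharing a.customer_id.
Keep row a if a.qty <= that per-group MIN.
  customer_id=3: MIN(qty) = 1
  customer_id=4: MIN(qty) = 1
  customer_id=9: MIN(qty) = 8

3 | 1 ; 5 | 8 ; 8 | 1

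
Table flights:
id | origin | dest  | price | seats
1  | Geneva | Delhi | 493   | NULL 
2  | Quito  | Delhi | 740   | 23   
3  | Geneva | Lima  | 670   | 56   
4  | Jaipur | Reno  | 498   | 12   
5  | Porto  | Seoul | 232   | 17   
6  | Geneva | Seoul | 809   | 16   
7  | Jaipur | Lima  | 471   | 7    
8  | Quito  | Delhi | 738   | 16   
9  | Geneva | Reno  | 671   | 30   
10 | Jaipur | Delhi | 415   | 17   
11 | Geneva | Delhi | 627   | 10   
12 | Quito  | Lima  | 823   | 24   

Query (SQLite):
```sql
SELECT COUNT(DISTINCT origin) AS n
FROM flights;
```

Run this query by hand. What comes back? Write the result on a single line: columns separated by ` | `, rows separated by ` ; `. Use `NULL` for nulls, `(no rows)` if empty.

4

Count distinct non-NULL origin values.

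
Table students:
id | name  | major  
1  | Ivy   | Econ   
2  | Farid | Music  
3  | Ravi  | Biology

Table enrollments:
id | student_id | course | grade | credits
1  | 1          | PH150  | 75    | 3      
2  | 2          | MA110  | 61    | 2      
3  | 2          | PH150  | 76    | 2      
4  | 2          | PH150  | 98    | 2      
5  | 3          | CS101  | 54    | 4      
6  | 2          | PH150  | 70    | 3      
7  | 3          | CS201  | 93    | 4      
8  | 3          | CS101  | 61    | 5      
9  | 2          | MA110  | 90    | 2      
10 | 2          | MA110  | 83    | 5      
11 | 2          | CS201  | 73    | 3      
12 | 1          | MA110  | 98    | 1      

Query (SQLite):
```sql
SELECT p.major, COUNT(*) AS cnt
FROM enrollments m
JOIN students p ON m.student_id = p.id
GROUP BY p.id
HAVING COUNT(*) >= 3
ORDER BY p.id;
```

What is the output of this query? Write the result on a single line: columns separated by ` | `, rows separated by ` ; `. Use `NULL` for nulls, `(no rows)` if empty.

Music | 7 ; Biology | 3

Join each enrollments row to its students via student_id.
Group joined rows by students.id; compute COUNT(*) per group.
HAVING: keep groups with count ≥ 3.
  1: ids {1, 12} → COUNT(*)=2
  2: ids {2, 3, 4, 6, 9, 10, 11} → COUNT(*)=7
  3: ids {5, 7, 8} → COUNT(*)=3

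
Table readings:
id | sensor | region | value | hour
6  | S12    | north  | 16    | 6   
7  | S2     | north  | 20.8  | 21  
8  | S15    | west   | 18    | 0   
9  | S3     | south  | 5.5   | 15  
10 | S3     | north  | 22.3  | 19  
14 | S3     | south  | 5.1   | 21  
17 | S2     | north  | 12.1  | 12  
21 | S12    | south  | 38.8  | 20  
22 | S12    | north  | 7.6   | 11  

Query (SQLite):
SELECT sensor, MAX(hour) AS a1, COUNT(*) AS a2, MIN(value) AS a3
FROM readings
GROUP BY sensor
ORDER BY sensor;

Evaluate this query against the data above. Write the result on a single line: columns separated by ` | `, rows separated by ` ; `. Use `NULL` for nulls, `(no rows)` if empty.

S12 | 20 | 3 | 7.6 ; S15 | 0 | 1 | 18 ; S2 | 21 | 2 | 12.1 ; S3 | 21 | 3 | 5.1

Group readings by sensor.
Per group compute: MAX(hour), COUNT(*), MIN(value).
  S12: ids {6, 21, 22} → MAX(hour)=20, COUNT(*)=3, MIN(value)=7.6
  S15: ids {8} → MAX(hour)=0, COUNT(*)=1, MIN(value)=18
  S2: ids {7, 17} → MAX(hour)=21, COUNT(*)=2, MIN(value)=12.1
  S3: ids {9, 10, 14} → MAX(hour)=21, COUNT(*)=3, MIN(value)=5.1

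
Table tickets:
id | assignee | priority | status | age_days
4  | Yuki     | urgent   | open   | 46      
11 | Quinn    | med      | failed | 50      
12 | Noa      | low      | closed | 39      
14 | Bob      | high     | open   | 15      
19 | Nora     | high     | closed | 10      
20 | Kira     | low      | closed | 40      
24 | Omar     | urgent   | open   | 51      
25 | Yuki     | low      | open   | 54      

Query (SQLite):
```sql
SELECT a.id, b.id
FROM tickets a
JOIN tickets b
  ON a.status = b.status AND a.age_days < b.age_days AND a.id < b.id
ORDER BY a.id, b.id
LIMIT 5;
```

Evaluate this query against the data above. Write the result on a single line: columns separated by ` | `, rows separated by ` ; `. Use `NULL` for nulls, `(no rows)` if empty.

Pairs (a,b) with same status, a.age_days < b.age_days, a.id < b.id.
status groups: closed:{12,19,20} failed:{11} open:{4,14,24,25}
Ordered by (a.id, b.id); first 5.

4 | 24 ; 4 | 25 ; 12 | 20 ; 14 | 24 ; 14 | 25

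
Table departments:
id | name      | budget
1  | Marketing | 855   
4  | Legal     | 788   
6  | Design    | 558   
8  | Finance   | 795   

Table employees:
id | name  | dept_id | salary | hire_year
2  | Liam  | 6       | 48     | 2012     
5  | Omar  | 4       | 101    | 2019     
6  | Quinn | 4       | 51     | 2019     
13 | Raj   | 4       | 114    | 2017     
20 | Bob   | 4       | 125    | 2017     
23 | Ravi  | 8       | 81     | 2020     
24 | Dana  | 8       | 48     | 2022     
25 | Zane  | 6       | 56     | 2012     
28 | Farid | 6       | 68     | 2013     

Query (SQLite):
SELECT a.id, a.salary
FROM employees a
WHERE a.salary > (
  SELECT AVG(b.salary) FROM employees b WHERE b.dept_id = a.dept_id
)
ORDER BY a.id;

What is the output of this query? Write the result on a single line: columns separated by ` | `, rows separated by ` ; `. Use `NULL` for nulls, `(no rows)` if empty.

For each employees row a, compute AVG(salary) over rows sharing a.dept_id.
Keep row a if a.salary > that per-group AVG.
  dept_id=4: AVG(salary) = 97.75
  dept_id=6: AVG(salary) = 57.333333
  dept_id=8: AVG(salary) = 64.5

5 | 101 ; 13 | 114 ; 20 | 125 ; 23 | 81 ; 28 | 68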